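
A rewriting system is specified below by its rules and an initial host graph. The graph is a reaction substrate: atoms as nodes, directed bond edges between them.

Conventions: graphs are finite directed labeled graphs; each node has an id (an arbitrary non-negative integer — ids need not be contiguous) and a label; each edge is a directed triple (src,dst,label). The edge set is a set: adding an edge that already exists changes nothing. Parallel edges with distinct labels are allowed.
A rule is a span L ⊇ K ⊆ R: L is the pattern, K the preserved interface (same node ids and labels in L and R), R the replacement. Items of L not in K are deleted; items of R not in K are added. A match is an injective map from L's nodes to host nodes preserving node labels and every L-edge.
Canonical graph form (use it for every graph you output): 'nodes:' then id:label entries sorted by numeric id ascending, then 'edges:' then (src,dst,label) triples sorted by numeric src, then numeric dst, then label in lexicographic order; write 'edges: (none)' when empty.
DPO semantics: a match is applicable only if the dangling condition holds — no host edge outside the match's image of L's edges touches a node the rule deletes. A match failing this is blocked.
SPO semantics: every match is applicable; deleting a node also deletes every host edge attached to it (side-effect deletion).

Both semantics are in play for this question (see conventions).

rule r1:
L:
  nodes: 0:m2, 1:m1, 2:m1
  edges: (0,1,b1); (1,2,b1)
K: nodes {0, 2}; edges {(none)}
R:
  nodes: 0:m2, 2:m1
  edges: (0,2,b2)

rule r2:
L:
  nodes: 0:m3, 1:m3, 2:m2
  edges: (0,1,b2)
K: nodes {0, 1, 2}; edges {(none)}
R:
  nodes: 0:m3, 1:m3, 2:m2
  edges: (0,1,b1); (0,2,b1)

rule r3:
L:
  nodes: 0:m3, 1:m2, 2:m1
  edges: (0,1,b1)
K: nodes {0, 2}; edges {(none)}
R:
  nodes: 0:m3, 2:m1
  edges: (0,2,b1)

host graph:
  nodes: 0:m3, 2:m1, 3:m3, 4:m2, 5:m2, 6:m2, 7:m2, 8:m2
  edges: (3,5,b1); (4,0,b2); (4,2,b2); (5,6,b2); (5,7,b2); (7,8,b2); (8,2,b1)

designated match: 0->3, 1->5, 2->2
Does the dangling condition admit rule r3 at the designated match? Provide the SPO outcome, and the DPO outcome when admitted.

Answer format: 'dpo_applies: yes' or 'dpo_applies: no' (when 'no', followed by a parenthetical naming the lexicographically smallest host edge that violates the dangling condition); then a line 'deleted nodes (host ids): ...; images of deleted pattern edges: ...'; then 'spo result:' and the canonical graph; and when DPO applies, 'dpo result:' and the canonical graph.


dpo_applies: no
(the rule deletes node 5, which keeps host edge (5,6,b2) outside the match image — the dangling condition fails, DPO blocks; SPO proceeds and side-deletes such edges)
deleted nodes (host ids): 5; images of deleted pattern edges: (3,5,b1)
spo result:
nodes: 0:m3, 2:m1, 3:m3, 4:m2, 6:m2, 7:m2, 8:m2
edges: (3,2,b1); (4,0,b2); (4,2,b2); (7,8,b2); (8,2,b1)


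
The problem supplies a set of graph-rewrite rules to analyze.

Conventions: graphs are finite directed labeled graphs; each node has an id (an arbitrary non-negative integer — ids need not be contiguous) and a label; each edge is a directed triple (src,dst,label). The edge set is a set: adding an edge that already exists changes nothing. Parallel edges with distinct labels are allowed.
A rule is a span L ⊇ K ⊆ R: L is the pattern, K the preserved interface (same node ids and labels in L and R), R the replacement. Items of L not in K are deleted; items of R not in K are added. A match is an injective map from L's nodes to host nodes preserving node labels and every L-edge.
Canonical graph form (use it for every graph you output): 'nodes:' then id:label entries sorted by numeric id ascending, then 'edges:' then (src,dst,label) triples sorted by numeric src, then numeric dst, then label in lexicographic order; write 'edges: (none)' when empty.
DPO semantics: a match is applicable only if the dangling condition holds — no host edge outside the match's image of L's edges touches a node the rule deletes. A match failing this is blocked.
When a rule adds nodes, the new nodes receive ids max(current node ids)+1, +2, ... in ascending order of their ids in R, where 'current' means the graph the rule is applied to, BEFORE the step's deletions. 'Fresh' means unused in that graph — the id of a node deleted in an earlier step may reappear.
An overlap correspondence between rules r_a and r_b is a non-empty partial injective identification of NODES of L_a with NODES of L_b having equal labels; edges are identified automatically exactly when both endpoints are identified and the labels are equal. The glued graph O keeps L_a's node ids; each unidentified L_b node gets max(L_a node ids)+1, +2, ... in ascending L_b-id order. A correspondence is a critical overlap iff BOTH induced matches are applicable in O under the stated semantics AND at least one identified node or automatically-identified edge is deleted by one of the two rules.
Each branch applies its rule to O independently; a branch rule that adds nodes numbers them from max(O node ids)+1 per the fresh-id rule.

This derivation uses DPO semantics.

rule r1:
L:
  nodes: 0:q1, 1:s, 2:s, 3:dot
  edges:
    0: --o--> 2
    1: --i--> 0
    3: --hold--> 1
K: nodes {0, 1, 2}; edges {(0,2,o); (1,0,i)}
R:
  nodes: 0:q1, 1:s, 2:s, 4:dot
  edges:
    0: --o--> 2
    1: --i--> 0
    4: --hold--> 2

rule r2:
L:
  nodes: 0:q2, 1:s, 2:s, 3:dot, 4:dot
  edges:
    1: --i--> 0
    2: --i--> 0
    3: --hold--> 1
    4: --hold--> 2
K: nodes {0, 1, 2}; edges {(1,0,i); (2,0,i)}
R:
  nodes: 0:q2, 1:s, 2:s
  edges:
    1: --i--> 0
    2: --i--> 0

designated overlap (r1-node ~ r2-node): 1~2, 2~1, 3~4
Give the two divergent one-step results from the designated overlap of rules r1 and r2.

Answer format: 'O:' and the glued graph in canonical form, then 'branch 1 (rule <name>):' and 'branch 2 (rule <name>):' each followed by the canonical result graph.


O:
nodes: 0:q1, 1:s, 2:s, 3:dot, 4:q2, 5:dot
edges: (0,2,o); (1,0,i); (1,4,i); (2,4,i); (3,1,hold); (5,2,hold)
branch 1 (rule r1):
nodes: 0:q1, 1:s, 2:s, 4:q2, 5:dot, 6:dot
edges: (0,2,o); (1,0,i); (1,4,i); (2,4,i); (5,2,hold); (6,2,hold)
branch 2 (rule r2):
nodes: 0:q1, 1:s, 2:s, 4:q2
edges: (0,2,o); (1,0,i); (1,4,i); (2,4,i)


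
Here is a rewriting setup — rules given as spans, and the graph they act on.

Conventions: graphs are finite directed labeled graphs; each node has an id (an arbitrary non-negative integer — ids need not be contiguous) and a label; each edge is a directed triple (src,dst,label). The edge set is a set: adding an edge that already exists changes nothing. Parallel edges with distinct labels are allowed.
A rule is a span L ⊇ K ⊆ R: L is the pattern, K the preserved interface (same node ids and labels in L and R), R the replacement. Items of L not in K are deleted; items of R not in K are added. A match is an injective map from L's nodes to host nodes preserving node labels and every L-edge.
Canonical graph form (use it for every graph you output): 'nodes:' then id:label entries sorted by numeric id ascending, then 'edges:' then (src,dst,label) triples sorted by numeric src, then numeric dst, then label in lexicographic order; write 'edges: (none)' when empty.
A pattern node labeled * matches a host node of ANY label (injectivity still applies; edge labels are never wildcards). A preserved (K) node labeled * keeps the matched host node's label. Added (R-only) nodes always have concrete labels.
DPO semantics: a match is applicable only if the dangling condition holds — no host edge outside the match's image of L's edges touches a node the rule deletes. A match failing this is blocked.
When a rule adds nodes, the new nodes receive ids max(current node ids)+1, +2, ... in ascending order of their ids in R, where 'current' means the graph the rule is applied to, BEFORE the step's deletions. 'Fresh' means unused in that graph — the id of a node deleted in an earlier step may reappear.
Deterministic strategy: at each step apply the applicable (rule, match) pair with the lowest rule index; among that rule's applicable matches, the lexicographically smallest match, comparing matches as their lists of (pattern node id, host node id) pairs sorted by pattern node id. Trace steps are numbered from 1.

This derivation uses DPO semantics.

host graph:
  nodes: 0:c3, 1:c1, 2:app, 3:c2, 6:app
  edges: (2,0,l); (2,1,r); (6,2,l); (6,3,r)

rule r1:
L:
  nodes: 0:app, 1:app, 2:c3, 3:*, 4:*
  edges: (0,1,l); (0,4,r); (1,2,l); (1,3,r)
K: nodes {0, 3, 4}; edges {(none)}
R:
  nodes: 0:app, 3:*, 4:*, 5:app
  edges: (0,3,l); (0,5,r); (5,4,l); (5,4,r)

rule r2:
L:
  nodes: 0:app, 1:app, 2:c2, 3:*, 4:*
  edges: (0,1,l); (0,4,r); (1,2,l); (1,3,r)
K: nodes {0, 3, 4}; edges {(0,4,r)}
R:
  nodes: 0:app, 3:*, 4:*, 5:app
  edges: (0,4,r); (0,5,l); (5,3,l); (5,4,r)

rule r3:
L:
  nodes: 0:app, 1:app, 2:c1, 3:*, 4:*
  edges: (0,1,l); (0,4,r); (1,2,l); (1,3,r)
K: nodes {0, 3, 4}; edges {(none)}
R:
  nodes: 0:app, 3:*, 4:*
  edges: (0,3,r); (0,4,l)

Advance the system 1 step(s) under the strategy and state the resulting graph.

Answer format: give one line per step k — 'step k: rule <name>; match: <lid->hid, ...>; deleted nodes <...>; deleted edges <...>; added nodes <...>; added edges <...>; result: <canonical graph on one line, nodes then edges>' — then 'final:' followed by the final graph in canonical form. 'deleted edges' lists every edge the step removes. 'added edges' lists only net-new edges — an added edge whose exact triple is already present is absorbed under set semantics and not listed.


step 1: rule r1; match: 0->6, 1->2, 2->0, 3->1, 4->3; deleted nodes 0, 2; deleted edges (2,0,l); (2,1,r); (6,2,l); (6,3,r); added nodes 7; added edges (6,1,l); (6,7,r); (7,3,l); (7,3,r); result: nodes: 1:c1, 3:c2, 6:app, 7:app edges: (6,1,l); (6,7,r); (7,3,l); (7,3,r)
final:
nodes: 1:c1, 3:c2, 6:app, 7:app
edges: (6,1,l); (6,7,r); (7,3,l); (7,3,r)


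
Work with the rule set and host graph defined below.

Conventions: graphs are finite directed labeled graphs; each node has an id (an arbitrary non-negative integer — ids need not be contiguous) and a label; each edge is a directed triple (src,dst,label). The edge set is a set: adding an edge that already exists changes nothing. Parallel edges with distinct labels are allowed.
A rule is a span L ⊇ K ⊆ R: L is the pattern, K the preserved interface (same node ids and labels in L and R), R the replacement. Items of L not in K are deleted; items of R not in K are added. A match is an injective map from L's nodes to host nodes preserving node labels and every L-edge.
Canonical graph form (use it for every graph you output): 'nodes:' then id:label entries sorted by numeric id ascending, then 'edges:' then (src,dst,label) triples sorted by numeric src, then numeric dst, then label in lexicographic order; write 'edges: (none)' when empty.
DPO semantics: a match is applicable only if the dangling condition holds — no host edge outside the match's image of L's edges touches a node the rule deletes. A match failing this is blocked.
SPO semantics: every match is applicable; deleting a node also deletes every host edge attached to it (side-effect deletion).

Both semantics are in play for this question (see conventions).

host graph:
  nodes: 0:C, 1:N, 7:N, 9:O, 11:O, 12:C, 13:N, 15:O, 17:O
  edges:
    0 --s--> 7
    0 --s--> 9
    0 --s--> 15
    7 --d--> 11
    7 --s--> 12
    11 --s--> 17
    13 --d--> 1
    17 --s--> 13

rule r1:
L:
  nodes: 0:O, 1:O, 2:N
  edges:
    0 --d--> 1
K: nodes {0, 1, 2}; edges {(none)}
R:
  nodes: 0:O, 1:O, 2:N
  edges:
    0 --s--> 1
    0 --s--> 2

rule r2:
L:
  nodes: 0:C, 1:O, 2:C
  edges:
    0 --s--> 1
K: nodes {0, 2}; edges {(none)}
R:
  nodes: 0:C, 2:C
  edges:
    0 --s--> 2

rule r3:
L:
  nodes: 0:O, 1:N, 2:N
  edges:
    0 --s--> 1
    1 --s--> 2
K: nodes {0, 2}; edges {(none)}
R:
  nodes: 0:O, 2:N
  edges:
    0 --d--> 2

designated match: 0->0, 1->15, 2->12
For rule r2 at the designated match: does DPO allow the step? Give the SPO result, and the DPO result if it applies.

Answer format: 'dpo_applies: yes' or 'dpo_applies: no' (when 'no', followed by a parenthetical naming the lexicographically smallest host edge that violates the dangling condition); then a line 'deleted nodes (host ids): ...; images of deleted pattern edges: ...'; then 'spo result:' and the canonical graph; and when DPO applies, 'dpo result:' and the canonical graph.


dpo_applies: yes
deleted nodes (host ids): 15; images of deleted pattern edges: (0,15,s)
spo result:
nodes: 0:C, 1:N, 7:N, 9:O, 11:O, 12:C, 13:N, 17:O
edges: (0,7,s); (0,9,s); (0,12,s); (7,11,d); (7,12,s); (11,17,s); (13,1,d); (17,13,s)
dpo result:
nodes: 0:C, 1:N, 7:N, 9:O, 11:O, 12:C, 13:N, 17:O
edges: (0,7,s); (0,9,s); (0,12,s); (7,11,d); (7,12,s); (11,17,s); (13,1,d); (17,13,s)


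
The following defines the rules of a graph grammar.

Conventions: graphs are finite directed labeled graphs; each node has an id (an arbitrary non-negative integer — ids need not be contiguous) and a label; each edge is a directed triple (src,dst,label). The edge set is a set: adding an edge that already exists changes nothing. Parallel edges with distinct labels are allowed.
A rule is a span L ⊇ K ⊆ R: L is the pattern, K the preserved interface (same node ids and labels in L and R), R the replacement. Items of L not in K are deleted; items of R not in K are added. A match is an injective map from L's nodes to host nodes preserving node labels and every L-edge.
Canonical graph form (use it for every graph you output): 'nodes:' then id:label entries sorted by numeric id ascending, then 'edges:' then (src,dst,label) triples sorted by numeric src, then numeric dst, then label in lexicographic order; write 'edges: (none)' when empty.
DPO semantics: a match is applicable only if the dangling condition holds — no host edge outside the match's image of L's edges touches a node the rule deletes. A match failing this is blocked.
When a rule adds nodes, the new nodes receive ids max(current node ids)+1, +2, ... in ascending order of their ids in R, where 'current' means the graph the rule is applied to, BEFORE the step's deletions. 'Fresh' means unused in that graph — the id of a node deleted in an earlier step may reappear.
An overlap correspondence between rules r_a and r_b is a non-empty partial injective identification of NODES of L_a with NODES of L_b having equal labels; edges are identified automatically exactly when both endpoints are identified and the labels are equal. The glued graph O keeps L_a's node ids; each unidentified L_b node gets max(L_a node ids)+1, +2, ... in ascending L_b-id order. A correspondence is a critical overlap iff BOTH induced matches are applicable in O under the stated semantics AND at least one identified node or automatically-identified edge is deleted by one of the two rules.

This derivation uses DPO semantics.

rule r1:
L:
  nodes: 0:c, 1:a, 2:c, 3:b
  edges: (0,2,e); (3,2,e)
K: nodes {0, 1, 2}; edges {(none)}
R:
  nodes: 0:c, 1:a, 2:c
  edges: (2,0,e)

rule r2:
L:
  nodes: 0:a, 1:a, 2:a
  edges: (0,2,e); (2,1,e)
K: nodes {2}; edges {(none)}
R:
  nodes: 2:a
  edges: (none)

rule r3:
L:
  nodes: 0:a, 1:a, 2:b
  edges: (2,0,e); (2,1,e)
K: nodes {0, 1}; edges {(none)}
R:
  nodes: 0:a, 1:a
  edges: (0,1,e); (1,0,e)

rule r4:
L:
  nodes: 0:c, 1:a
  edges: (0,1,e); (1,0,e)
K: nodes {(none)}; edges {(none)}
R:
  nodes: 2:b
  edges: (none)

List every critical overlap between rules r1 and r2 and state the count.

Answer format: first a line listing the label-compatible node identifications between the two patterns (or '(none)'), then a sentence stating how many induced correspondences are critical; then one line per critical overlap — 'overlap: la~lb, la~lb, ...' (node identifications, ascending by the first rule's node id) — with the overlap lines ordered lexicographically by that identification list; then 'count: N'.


label-compatible node identifications between L(r1) and L(r2): 1~0, 1~1, 1~2
2 of the induced correspondences are critical overlaps of r1 and r2.
overlap: 1~0
overlap: 1~1
count: 2


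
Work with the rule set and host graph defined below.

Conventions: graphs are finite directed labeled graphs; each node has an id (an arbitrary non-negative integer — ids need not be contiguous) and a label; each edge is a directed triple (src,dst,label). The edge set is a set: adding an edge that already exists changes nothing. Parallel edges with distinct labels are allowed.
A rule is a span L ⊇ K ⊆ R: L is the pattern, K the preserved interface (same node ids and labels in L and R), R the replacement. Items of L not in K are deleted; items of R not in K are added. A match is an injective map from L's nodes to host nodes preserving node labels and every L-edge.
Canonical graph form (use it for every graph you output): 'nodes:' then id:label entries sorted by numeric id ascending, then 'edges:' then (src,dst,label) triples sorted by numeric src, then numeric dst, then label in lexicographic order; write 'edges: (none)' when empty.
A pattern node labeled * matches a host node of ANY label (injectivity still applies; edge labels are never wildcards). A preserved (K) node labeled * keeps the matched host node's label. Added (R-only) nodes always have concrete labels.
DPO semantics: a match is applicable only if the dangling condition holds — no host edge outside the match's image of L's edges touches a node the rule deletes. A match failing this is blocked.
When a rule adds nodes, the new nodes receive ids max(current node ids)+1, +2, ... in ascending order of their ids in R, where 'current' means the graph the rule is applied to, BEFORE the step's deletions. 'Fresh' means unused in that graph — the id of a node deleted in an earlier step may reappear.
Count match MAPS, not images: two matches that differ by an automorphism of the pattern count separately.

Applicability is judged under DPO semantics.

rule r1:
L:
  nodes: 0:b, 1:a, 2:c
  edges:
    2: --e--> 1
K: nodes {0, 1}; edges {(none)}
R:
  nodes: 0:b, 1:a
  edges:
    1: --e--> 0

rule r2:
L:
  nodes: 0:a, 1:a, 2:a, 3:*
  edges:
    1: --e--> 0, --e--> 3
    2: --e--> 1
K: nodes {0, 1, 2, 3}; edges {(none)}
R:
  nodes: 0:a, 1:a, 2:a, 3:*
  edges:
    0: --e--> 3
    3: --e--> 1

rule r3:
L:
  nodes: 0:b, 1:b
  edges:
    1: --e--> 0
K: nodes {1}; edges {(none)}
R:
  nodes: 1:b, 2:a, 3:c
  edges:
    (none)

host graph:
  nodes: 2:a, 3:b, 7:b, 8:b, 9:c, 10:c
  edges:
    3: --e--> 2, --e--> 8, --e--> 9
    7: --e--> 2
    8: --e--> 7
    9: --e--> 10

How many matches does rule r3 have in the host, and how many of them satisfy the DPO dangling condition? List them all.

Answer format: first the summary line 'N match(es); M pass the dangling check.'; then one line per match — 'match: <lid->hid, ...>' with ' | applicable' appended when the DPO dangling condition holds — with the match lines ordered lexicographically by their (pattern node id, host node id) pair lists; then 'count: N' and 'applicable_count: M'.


2 match(es); 0 pass the dangling check.
match: 0->7, 1->8
match: 0->8, 1->3
count: 2
applicable_count: 0


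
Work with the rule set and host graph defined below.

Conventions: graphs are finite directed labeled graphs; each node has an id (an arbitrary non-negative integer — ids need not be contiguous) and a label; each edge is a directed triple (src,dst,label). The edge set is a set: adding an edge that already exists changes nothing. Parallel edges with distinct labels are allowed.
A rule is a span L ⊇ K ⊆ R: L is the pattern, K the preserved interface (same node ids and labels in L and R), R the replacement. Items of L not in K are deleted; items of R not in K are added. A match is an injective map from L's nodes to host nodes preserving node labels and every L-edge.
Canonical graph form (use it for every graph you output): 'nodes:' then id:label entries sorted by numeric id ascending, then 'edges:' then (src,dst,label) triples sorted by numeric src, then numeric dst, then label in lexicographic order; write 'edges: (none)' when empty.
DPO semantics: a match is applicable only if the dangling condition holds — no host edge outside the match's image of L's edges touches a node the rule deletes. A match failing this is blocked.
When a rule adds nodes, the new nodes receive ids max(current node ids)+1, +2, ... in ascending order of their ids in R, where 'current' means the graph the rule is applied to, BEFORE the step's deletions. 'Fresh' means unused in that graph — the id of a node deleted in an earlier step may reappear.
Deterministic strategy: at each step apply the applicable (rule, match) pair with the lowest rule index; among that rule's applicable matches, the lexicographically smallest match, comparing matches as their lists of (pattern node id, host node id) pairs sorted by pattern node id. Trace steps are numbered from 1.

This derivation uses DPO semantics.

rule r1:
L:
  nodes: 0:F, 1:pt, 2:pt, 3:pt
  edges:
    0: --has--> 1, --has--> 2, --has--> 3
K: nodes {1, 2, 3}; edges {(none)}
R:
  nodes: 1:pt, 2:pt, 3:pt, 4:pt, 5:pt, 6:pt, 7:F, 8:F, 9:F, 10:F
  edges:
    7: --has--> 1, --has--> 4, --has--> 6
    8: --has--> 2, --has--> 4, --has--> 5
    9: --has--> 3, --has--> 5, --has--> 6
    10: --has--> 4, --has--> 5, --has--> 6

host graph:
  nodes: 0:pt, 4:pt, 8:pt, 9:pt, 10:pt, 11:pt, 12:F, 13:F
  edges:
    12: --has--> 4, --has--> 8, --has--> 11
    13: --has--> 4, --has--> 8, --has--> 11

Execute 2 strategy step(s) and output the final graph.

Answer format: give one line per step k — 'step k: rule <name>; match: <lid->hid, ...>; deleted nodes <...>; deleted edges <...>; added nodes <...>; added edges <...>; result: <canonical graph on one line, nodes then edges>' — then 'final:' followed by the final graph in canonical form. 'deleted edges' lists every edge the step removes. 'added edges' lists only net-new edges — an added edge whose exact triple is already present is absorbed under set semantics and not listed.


step 1: rule r1; match: 0->12, 1->4, 2->8, 3->11; deleted nodes 12; deleted edges (12,4,has); (12,8,has); (12,11,has); added nodes 14, 15, 16, 17, 18, 19, 20; added edges (17,4,has); (17,14,has); (17,16,has); (18,8,has); (18,14,has); (18,15,has); (19,11,has); (19,15,has); (19,16,has); (20,14,has); (20,15,has); (20,16,has); result: nodes: 0:pt, 4:pt, 8:pt, 9:pt, 10:pt, 11:pt, 13:F, 14:pt, 15:pt, 16:pt, 17:F, 18:F, 19:F, 20:F edges: (13,4,has); (13,8,has); (13,11,has); (17,4,has); (17,14,has); (17,16,has); (18,8,has); (18,14,has); (18,15,has); (19,11,has); (19,15,has); (19,16,has); (20,14,has); (20,15,has); (20,16,has)
step 2: rule r1; match: 0->13, 1->4, 2->8, 3->11; deleted nodes 13; deleted edges (13,4,has); (13,8,has); (13,11,has); added nodes 21, 22, 23, 24, 25, 26, 27; added edges (24,4,has); (24,21,has); (24,23,has); (25,8,has); (25,21,has); (25,22,has); (26,11,has); (26,22,has); (26,23,has); (27,21,has); (27,22,has); (27,23,has); result: nodes: 0:pt, 4:pt, 8:pt, 9:pt, 10:pt, 11:pt, 14:pt, 15:pt, 16:pt, 17:F, 18:F, 19:F, 20:F, 21:pt, 22:pt, 23:pt, 24:F, 25:F, 26:F, 27:F edges: (17,4,has); (17,14,has); (17,16,has); (18,8,has); (18,14,has); (18,15,has); (19,11,has); (19,15,has); (19,16,has); (20,14,has); (20,15,has); (20,16,has); (24,4,has); (24,21,has); (24,23,has); (25,8,has); (25,21,has); (25,22,has); (26,11,has); (26,22,has); (26,23,has); (27,21,has); (27,22,has); (27,23,has)
final:
nodes: 0:pt, 4:pt, 8:pt, 9:pt, 10:pt, 11:pt, 14:pt, 15:pt, 16:pt, 17:F, 18:F, 19:F, 20:F, 21:pt, 22:pt, 23:pt, 24:F, 25:F, 26:F, 27:F
edges: (17,4,has); (17,14,has); (17,16,has); (18,8,has); (18,14,has); (18,15,has); (19,11,has); (19,15,has); (19,16,has); (20,14,has); (20,15,has); (20,16,has); (24,4,has); (24,21,has); (24,23,has); (25,8,has); (25,21,has); (25,22,has); (26,11,has); (26,22,has); (26,23,has); (27,21,has); (27,22,has); (27,23,has)


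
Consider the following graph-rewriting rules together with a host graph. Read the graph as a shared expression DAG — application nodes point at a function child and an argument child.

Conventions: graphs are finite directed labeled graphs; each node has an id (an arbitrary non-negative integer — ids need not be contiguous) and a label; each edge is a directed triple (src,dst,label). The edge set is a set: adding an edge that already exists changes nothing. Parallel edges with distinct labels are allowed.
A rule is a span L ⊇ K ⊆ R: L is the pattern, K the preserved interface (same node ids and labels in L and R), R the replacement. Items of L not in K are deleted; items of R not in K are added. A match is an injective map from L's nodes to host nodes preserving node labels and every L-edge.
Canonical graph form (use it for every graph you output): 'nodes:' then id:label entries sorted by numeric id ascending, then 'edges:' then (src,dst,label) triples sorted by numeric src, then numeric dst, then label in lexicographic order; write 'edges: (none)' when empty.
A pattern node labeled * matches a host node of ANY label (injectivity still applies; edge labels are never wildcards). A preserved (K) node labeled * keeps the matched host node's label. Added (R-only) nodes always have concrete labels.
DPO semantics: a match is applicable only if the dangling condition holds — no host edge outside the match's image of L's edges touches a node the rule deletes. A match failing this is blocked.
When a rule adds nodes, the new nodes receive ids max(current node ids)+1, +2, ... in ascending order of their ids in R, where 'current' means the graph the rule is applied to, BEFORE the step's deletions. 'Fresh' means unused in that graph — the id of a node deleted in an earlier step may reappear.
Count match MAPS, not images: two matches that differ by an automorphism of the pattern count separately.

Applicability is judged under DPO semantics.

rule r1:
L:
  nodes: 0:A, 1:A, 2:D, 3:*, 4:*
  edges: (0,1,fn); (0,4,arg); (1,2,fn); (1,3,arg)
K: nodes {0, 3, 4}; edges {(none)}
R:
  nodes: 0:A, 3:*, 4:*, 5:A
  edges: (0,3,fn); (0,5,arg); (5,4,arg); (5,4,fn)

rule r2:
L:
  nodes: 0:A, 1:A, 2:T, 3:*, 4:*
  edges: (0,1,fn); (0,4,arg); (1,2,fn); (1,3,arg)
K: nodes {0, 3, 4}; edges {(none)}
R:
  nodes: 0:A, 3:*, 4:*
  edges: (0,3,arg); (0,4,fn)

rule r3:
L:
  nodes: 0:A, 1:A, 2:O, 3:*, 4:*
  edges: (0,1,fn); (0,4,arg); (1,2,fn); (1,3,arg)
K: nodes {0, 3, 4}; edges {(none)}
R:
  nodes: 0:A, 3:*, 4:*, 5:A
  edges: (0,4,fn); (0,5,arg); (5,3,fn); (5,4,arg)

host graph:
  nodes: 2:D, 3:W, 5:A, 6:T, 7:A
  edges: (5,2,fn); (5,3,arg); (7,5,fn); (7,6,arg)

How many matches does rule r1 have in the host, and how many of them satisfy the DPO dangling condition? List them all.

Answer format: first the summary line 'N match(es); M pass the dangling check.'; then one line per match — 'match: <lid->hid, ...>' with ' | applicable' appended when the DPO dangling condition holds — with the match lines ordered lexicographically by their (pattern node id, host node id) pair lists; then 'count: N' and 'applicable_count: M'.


1 match(es); 1 pass the dangling check.
match: 0->7, 1->5, 2->2, 3->3, 4->6 | applicable
count: 1
applicable_count: 1


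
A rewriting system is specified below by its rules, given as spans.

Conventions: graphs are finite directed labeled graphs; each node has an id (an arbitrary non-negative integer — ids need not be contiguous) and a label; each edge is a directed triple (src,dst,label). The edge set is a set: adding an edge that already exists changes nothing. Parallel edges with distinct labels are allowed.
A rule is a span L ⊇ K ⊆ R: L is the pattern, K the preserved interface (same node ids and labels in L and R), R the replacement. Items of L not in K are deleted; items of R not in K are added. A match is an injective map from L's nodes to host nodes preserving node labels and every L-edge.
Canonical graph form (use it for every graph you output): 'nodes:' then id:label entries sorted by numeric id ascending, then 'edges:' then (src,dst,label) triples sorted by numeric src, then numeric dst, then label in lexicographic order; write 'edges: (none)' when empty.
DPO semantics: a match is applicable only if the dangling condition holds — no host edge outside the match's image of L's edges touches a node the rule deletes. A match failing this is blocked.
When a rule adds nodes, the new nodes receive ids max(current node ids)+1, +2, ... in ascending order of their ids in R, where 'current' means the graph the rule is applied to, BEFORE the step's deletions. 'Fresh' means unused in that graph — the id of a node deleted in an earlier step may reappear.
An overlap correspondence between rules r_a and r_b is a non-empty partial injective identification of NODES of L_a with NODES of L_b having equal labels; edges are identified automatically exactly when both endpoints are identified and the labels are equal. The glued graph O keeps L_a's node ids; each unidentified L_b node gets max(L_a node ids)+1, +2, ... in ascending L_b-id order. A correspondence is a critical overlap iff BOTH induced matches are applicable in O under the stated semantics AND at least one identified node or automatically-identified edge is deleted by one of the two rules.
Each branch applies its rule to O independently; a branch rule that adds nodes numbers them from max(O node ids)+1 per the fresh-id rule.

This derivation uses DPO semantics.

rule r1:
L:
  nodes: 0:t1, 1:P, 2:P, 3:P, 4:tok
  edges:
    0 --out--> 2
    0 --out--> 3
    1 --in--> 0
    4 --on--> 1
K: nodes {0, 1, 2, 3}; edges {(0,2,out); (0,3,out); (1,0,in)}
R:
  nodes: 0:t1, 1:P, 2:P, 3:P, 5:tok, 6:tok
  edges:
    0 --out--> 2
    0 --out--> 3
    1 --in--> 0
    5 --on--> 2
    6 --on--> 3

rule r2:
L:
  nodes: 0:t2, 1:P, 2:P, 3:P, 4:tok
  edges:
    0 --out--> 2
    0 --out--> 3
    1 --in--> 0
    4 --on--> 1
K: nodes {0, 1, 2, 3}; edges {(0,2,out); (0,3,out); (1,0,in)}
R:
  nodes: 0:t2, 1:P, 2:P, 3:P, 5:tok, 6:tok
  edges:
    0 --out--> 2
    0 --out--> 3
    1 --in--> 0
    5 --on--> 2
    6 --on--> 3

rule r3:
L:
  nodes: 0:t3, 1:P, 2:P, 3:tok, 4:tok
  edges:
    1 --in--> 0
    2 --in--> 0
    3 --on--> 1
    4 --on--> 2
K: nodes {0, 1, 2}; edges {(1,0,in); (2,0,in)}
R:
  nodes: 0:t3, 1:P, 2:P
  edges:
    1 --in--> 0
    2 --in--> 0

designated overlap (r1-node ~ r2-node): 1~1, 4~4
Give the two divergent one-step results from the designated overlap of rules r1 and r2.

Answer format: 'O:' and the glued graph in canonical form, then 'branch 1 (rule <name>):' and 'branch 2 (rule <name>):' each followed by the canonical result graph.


O:
nodes: 0:t1, 1:P, 2:P, 3:P, 4:tok, 5:t2, 6:P, 7:P
edges: (0,2,out); (0,3,out); (1,0,in); (1,5,in); (4,1,on); (5,6,out); (5,7,out)
branch 1 (rule r1):
nodes: 0:t1, 1:P, 2:P, 3:P, 5:t2, 6:P, 7:P, 8:tok, 9:tok
edges: (0,2,out); (0,3,out); (1,0,in); (1,5,in); (5,6,out); (5,7,out); (8,2,on); (9,3,on)
branch 2 (rule r2):
nodes: 0:t1, 1:P, 2:P, 3:P, 5:t2, 6:P, 7:P, 8:tok, 9:tok
edges: (0,2,out); (0,3,out); (1,0,in); (1,5,in); (5,6,out); (5,7,out); (8,6,on); (9,7,on)


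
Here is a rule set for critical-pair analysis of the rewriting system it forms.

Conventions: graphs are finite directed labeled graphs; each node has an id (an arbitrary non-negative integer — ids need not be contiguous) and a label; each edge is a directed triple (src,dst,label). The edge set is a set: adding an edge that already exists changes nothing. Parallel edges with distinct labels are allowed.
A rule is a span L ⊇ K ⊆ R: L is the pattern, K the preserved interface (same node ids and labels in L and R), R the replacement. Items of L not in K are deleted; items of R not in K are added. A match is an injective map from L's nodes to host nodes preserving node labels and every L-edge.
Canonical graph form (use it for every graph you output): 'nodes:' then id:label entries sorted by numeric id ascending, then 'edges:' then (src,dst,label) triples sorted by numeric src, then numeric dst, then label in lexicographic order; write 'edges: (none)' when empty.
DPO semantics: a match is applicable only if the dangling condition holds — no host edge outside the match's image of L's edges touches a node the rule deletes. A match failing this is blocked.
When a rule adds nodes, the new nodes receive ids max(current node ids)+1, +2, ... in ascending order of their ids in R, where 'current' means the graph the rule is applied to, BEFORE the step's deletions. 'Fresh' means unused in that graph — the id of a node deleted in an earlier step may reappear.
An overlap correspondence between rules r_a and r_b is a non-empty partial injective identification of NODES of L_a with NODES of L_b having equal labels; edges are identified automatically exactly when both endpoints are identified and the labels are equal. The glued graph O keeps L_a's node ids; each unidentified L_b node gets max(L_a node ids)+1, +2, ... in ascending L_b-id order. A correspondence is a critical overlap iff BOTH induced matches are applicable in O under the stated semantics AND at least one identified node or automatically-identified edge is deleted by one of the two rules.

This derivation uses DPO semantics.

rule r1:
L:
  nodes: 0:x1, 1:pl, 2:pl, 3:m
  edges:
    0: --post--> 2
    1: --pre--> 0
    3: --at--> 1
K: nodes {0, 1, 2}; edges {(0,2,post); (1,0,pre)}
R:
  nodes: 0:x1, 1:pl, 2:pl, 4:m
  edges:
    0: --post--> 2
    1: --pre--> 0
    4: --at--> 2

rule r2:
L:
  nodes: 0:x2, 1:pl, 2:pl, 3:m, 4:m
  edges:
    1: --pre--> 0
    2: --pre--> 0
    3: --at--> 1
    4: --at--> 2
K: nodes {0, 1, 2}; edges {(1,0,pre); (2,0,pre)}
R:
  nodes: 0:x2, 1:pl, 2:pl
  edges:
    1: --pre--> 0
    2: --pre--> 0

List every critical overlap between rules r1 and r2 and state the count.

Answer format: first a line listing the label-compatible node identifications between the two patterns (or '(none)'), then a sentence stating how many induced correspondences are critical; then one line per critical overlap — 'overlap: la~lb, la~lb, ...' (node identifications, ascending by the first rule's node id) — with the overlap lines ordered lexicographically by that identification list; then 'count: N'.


label-compatible node identifications between L(r1) and L(r2): 1~1, 1~2, 2~1, 2~2, 3~3, 3~4
4 of the induced correspondences are critical overlaps of r1 and r2.
overlap: 1~1, 2~2, 3~3
overlap: 1~1, 3~3
overlap: 1~2, 2~1, 3~4
overlap: 1~2, 3~4
count: 4


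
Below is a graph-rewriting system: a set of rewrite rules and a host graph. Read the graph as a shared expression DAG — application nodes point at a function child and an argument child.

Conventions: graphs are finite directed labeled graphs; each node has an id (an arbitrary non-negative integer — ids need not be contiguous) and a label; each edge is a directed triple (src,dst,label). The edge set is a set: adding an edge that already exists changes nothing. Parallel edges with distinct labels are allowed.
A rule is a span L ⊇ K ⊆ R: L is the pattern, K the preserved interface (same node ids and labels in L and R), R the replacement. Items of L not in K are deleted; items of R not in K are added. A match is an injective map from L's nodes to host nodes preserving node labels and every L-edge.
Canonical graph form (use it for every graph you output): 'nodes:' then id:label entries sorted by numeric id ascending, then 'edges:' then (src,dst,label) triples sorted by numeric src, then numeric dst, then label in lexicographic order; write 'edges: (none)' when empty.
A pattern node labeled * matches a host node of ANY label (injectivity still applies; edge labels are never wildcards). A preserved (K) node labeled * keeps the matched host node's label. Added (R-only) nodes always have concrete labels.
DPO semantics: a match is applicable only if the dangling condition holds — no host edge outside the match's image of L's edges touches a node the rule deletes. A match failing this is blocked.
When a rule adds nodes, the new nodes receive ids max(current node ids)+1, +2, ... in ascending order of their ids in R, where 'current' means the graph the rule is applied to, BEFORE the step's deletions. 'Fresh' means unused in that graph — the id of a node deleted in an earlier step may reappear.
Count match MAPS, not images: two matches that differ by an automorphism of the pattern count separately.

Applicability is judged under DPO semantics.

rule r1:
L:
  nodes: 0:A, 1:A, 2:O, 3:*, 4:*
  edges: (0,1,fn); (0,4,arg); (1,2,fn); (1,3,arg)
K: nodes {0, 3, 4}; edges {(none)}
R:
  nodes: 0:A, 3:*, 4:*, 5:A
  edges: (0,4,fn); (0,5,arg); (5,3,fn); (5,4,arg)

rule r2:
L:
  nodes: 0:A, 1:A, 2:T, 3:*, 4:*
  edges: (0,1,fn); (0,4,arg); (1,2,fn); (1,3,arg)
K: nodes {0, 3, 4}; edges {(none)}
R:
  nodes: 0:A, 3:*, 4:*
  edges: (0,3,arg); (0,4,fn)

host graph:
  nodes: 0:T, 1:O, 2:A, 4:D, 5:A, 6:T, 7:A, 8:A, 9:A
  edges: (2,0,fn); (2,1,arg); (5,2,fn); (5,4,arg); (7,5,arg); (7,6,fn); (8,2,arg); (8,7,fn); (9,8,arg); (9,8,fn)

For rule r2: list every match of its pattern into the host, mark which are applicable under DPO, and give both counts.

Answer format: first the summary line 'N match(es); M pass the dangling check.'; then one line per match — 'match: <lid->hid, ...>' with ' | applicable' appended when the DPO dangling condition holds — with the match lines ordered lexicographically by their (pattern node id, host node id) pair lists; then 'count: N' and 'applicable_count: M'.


2 match(es); 1 pass the dangling check.
match: 0->5, 1->2, 2->0, 3->1, 4->4
match: 0->8, 1->7, 2->6, 3->5, 4->2 | applicable
count: 2
applicable_count: 1


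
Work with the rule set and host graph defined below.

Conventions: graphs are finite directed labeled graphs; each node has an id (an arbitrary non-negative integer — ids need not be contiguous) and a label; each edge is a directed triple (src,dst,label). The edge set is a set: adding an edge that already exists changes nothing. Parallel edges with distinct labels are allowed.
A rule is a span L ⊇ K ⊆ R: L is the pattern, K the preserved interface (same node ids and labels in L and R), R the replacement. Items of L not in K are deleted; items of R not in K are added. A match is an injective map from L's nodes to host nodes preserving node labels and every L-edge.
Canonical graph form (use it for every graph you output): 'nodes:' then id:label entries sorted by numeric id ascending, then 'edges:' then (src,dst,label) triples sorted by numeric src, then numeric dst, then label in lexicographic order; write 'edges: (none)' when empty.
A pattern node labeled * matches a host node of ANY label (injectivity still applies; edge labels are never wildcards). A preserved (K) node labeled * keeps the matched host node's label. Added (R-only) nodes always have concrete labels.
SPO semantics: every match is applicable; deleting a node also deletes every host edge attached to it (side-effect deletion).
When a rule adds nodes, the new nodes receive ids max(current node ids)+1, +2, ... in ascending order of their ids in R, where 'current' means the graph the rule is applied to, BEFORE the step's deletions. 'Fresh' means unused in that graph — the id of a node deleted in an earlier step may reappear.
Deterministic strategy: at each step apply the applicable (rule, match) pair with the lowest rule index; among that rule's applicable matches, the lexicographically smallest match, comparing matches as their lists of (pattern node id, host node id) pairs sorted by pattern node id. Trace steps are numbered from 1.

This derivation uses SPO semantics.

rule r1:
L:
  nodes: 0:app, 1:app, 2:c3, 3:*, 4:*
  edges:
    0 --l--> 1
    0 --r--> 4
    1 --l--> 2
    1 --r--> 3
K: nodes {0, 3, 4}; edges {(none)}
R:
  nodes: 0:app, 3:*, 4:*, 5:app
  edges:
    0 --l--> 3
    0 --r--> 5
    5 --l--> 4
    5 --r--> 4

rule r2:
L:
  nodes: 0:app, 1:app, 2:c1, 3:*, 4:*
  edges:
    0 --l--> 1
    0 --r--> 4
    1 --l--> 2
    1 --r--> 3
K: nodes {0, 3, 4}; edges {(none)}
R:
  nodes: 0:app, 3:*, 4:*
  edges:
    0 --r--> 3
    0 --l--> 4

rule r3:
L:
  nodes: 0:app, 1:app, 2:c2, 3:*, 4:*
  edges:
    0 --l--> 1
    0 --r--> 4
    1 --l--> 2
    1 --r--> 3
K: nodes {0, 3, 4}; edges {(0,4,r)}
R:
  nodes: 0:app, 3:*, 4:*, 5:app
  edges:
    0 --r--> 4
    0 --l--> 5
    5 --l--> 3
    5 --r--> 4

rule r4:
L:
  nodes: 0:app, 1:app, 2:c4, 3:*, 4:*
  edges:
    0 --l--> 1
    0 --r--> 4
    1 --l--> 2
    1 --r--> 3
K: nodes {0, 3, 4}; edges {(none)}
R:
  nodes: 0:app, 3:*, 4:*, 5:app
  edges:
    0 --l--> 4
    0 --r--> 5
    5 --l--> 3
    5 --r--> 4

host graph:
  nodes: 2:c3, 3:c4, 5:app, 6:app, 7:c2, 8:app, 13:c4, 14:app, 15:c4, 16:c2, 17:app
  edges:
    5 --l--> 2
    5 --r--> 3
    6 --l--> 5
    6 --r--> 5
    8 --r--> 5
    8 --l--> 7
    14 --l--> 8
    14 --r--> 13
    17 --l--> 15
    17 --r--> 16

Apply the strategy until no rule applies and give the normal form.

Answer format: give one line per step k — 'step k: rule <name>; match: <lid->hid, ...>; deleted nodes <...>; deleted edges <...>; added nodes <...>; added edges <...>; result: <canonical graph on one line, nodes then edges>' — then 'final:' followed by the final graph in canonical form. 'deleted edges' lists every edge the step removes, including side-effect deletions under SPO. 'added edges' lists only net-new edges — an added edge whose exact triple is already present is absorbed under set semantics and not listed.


step 1: rule r3; match: 0->14, 1->8, 2->7, 3->5, 4->13; deleted nodes 7, 8; deleted edges (8,5,r); (8,7,l); (14,8,l); added nodes 18; added edges (14,18,l); (18,5,l); (18,13,r); result: nodes: 2:c3, 3:c4, 5:app, 6:app, 13:c4, 14:app, 15:c4, 16:c2, 17:app, 18:app edges: (5,2,l); (5,3,r); (6,5,l); (6,5,r); (14,13,r); (14,18,l); (17,15,l); (17,16,r); (18,5,l); (18,13,r)
step 2: rule r1; match: 0->18, 1->5, 2->2, 3->3, 4->13; deleted nodes 2, 5; deleted edges (5,2,l); (5,3,r); (6,5,l); (6,5,r); (18,5,l); (18,13,r); added nodes 19; added edges (18,3,l); (18,19,r); (19,13,l); (19,13,r); result: nodes: 3:c4, 6:app, 13:c4, 14:app, 15:c4, 16:c2, 17:app, 18:app, 19:app edges: (14,13,r); (14,18,l); (17,15,l); (17,16,r); (18,3,l); (18,19,r); (19,13,l); (19,13,r)
step 3: rule r4; match: 0->14, 1->18, 2->3, 3->19, 4->13; deleted nodes 3, 18; deleted edges (14,13,r); (14,18,l); (18,3,l); (18,19,r); added nodes 20; added edges (14,13,l); (14,20,r); (20,13,r); (20,19,l); result: nodes: 6:app, 13:c4, 14:app, 15:c4, 16:c2, 17:app, 19:app, 20:app edges: (14,13,l); (14,20,r); (17,15,l); (17,16,r); (19,13,l); (19,13,r); (20,13,r); (20,19,l)
final:
nodes: 6:app, 13:c4, 14:app, 15:c4, 16:c2, 17:app, 19:app, 20:app
edges: (14,13,l); (14,20,r); (17,15,l); (17,16,r); (19,13,l); (19,13,r); (20,13,r); (20,19,l)
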